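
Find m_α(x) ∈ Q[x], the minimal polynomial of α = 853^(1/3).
m_α(x) = x^3 - 853

α satisfies α^3 = 853, so x^3 - 853 annihilates α. By the rational root test, a rational root p/q (in lowest terms) of x^3 - 853 would satisfy p^3 = 853 q^3, forcing q = 1 and p^3 = 853; but 853 is not a perfect cube, contradiction. A monic cubic over Q with no rational root is irreducible (any nontrivial factorization would include a linear factor). Hence x^3 - 853 is the minimal polynomial of α, and in particular [Q(α):Q] = 3.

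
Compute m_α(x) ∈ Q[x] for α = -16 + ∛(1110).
m_α(x) = x^3 + 48x^2 + 768x + 2986

Set β = α + 16 = ∛(1110), so β^3 = 1110. Then (α + 16)^3 - 1110 = 0, i.e. α is a root of g(x) = (x + 16)^3 - 1110 = x^3 + 48x^2 + 768x + 2986. Since g(x) = h(x + 16) where h(x) = x^3 - 1110, and h is irreducible over Q (because 1110 is not a perfect cube, so h has no rational root, and a monic cubic with no rational root is irreducible), g is also irreducible (irreducibility is preserved under the substitution x → x + 16). Hence m_α(x) = x^3 + 48x^2 + 768x + 2986.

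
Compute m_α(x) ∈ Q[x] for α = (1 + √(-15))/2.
m_α(x) = x^2 - x + 4

From 2α - 1 = √(-15), squaring gives (2α - 1)^2 = -15, i.e. 4α^2 - 4α + 1 = -15, so α^2 - α + (1 + 15)/4 = 0. Since -15 ≡ 1 (mod 4), (1 + 15)/4 = 4 ∈ Z. The polynomial x^2 - x + 4 has discriminant 1 - 4·(4) = -15, which is not a perfect square in Q (d = -15 is squarefree and ≠ 1), so x^2 - x + 4 is irreducible over Q. It is the minimal polynomial of α.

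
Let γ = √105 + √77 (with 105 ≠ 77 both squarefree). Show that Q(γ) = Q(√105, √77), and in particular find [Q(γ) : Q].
[Q(γ) : Q] = 4 (equivalently, Q(γ) = Q(√105, √77))

Obviously Q(γ) ⊆ Q(√105, √77), and [Q(√105, √77):Q] = 4 (since 105, 77 are distinct squarefree integers > 1 with 8085 not a perfect square). To show equality we compute the minimal polynomial of γ. From γ = √105 + √77: γ^2 = 105 + 2√(8085) + 77 = 182 + 2√(8085), so γ^2 - 182 = 2√(8085); squaring, (γ^2 - 182)^2 = 4·8085, i.e. γ^4 - 364γ^2 + 33124 - 32340 = 0, i.e. γ^4 - 364γ^2 + 784 = 0. So γ is a root of x^4 - 364x^2 + 784. This polynomial is irreducible over Q: it has no rational root (each ±√105 ± √77 is irrational), and any factorization into two quadratics over Q would force √(8085) ∈ Q (pairing opposite roots) or √105, √77 ∈ Q (other pairings), all impossible. Hence [Q(γ):Q] = 4 = [Q(√105, √77):Q], so Q(γ) = Q(√105, √77).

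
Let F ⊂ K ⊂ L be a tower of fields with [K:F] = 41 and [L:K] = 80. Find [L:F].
[L:F] = 3280

The tower law says that for any tower of field extensions F ⊂ K ⊂ L with finite degrees, [L:F] = [L:K] · [K:F]. Here this gives [L:F] = 80 · 41 = 3280.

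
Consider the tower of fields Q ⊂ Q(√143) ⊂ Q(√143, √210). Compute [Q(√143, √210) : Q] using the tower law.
[Q(√143, √210) : Q] = 4

[Q(√143):Q] = 2 (min poly x^2 - 143, irreducible since 143 is squarefree > 1). For the top step, suppose √210 ∈ Q(√143), say √210 = c + d√143 with c, d ∈ Q. Squaring: 210 = c^2 + 143d^2 + 2cd√143. Since √143 ∉ Q this forces 2cd = 0. If d = 0 then √210 = c ∈ Q, contradicting 210 squarefree > 1. If c = 0 then 210 = 143d^2, so 143·210 = (143d)^2 is a perfect square in Q — but 143·210 = 30030 is not a perfect square (since 143 and 210 are distinct squarefree integers). Contradiction. Hence √210 ∉ Q(√143), so x^2 - 210 stays irreducible over Q(√143) and [Q(√143, √210) : Q(√143)] = 2. By the tower law, [Q(√143, √210) : Q] = 2 · 2 = 4.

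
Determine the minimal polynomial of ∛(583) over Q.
m_α(x) = x^3 - 583

α satisfies α^3 = 583, so x^3 - 583 annihilates α. By the rational root test, a rational root p/q (in lowest terms) of x^3 - 583 would satisfy p^3 = 583 q^3, forcing q = 1 and p^3 = 583; but 583 is not a perfect cube, contradiction. A monic cubic over Q with no rational root is irreducible (any nontrivial factorization would include a linear factor). Hence x^3 - 583 is the minimal polynomial of α, and in particular [Q(α):Q] = 3.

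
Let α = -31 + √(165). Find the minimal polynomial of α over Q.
m_α(x) = x^2 + 62x + 796

From α + 31 = √(165), squaring gives (α + 31)^2 = 165, i.e. α^2 + 62α + 961 = 165, so α^2 + 62α + 796 = 0. The discriminant of x^2 + 62x + 796 is (62)^2 - 4·(796) = 3844 - 3184 = 660, and 4·(165) is not a perfect square in Q since 165 is squarefree and ≠ 1. Hence x^2 + 62x + 796 is irreducible over Q and is the minimal polynomial of α.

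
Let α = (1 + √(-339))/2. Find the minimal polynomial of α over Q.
m_α(x) = x^2 - x + 85

From 2α - 1 = √(-339), squaring gives (2α - 1)^2 = -339, i.e. 4α^2 - 4α + 1 = -339, so α^2 - α + (1 + 339)/4 = 0. Since -339 ≡ 1 (mod 4), (1 + 339)/4 = 85 ∈ Z. The polynomial x^2 - x + 85 has discriminant 1 - 4·(85) = -339, which is not a perfect square in Q (d = -339 is squarefree and ≠ 1), so x^2 - x + 85 is irreducible over Q. It is the minimal polynomial of α.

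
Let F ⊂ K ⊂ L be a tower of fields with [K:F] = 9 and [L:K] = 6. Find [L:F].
[L:F] = 54

The tower law says that for any tower of field extensions F ⊂ K ⊂ L with finite degrees, [L:F] = [L:K] · [K:F]. Here this gives [L:F] = 6 · 9 = 54.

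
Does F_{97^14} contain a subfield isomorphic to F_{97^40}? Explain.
No: F_{97^40} is not a subfield of F_{97^14}

F_{p^m} embeds in F_{p^n} iff m | n. Here 40 ∤ 14 (since 14 = 0·40 + 14 with remainder 14 ≠ 0), so F_{97^40} is not a subfield of F_{97^14}. Equivalently: if it were, the tower law would give 40 = [F_{97^40}:F_97] dividing [F_{97^14}:F_97] = 14, contradiction.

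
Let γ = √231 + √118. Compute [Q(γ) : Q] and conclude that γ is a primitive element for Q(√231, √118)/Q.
[Q(γ) : Q] = 4 (equivalently, Q(γ) = Q(√231, √118))

Obviously Q(γ) ⊆ Q(√231, √118), and [Q(√231, √118):Q] = 4 (since 231, 118 are distinct squarefree integers > 1 with 27258 not a perfect square). To show equality we compute the minimal polynomial of γ. From γ = √231 + √118: γ^2 = 231 + 2√(27258) + 118 = 349 + 2√(27258), so γ^2 - 349 = 2√(27258); squaring, (γ^2 - 349)^2 = 4·27258, i.e. γ^4 - 698γ^2 + 121801 - 109032 = 0, i.e. γ^4 - 698γ^2 + 12769 = 0. So γ is a root of x^4 - 698x^2 + 12769. This polynomial is irreducible over Q: it has no rational root (each ±√231 ± √118 is irrational), and any factorization into two quadratics over Q would force √(27258) ∈ Q (pairing opposite roots) or √231, √118 ∈ Q (other pairings), all impossible. Hence [Q(γ):Q] = 4 = [Q(√231, √118):Q], so Q(γ) = Q(√231, √118).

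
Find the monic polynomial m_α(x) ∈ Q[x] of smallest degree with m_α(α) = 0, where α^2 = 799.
m_α(x) = x^2 - 799

α satisfies α^2 - 799 = 0, so x^2 - 799 annihilates α. Since d = 799 is squarefree and ≠ 1, it is not a perfect square in Q, so x^2 - 799 has no rational root and is therefore irreducible over Q (a degree-2 polynomial over a field is irreducible iff it has no root). Hence m_α(x) = x^2 - 799.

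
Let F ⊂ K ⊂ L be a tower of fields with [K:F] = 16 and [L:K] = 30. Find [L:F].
[L:F] = 480

The tower law says that for any tower of field extensions F ⊂ K ⊂ L with finite degrees, [L:F] = [L:K] · [K:F]. Here this gives [L:F] = 30 · 16 = 480.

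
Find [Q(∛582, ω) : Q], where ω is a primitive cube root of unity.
[Q(∛582, ω) : Q] = 6

[Q(∛582):Q] = 3 (min poly x^3 - 582, irreducible since 582 is not a perfect cube). [Q(ω):Q] = 2 (min poly x^2 + x + 1). Since Q(∛582) ⊂ R and ω ∉ R, we have ω ∉ Q(∛582), so x^2 + x + 1 remains irreducible over Q(∛582) and [Q(∛582, ω) : Q(∛582)] = 2. By the tower law, [Q(∛582, ω) : Q] = 3 · 2 = 6. (In fact Q(∛582, ω) is the splitting field of x^3 - 582 over Q.)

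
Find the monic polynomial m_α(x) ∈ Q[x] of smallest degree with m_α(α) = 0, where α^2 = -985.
m_α(x) = x^2 + 985

α satisfies α^2 + 985 = 0, so x^2 + 985 annihilates α. Since d = -985 is squarefree and ≠ 1, it is not a perfect square in Q, so x^2 + 985 has no rational root and is therefore irreducible over Q (a degree-2 polynomial over a field is irreducible iff it has no root). Hence m_α(x) = x^2 + 985.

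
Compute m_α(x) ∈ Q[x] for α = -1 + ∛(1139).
m_α(x) = x^3 + 3x^2 + 3x - 1138

Set β = α + 1 = ∛(1139), so β^3 = 1139. Then (α + 1)^3 - 1139 = 0, i.e. α is a root of g(x) = (x + 1)^3 - 1139 = x^3 + 3x^2 + 3x - 1138. Since g(x) = h(x + 1) where h(x) = x^3 - 1139, and h is irreducible over Q (because 1139 is not a perfect cube, so h has no rational root, and a monic cubic with no rational root is irreducible), g is also irreducible (irreducibility is preserved under the substitution x → x + 1). Hence m_α(x) = x^3 + 3x^2 + 3x - 1138.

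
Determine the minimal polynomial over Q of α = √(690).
m_α(x) = x^2 - 690

α satisfies α^2 - 690 = 0, so x^2 - 690 annihilates α. Since d = 690 is squarefree and ≠ 1, it is not a perfect square in Q, so x^2 - 690 has no rational root and is therefore irreducible over Q (a degree-2 polynomial over a field is irreducible iff it has no root). Hence m_α(x) = x^2 - 690.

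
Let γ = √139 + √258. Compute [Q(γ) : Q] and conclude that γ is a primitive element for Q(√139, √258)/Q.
[Q(γ) : Q] = 4 (equivalently, Q(γ) = Q(√139, √258))

Obviously Q(γ) ⊆ Q(√139, √258), and [Q(√139, √258):Q] = 4 (since 139, 258 are distinct squarefree integers > 1 with 35862 not a perfect square). To show equality we compute the minimal polynomial of γ. From γ = √139 + √258: γ^2 = 139 + 2√(35862) + 258 = 397 + 2√(35862), so γ^2 - 397 = 2√(35862); squaring, (γ^2 - 397)^2 = 4·35862, i.e. γ^4 - 794γ^2 + 157609 - 143448 = 0, i.e. γ^4 - 794γ^2 + 14161 = 0. So γ is a root of x^4 - 794x^2 + 14161. This polynomial is irreducible over Q: it has no rational root (each ±√139 ± √258 is irrational), and any factorization into two quadratics over Q would force √(35862) ∈ Q (pairing opposite roots) or √139, √258 ∈ Q (other pairings), all impossible. Hence [Q(γ):Q] = 4 = [Q(√139, √258):Q], so Q(γ) = Q(√139, √258).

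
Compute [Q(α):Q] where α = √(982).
[Q(α):Q] = 2

[Q(α):Q] equals the degree of the minimal polynomial of α. Here α^2 = 982 and x^2 - 982 is irreducible (d = 982 is squarefree, ≠ 1, hence not a square), so deg(m_α) = 2. Thus [Q(α):Q] = 2.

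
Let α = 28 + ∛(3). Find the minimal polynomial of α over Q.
m_α(x) = x^3 - 84x^2 + 2352x - 21955

Set β = α - 28 = ∛(3), so β^3 = 3. Then (α - 28)^3 - 3 = 0, i.e. α is a root of g(x) = (x - 28)^3 - 3 = x^3 - 84x^2 + 2352x - 21955. Since g(x) = h(x - 28) where h(x) = x^3 - 3, and h is irreducible over Q (because 3 is not a perfect cube, so h has no rational root, and a monic cubic with no rational root is irreducible), g is also irreducible (irreducibility is preserved under the substitution x → x - 28). Hence m_α(x) = x^3 - 84x^2 + 2352x - 21955.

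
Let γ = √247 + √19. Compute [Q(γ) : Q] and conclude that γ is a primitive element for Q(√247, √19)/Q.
[Q(γ) : Q] = 4 (equivalently, Q(γ) = Q(√247, √19))

Obviously Q(γ) ⊆ Q(√247, √19), and [Q(√247, √19):Q] = 4 (since 247, 19 are distinct squarefree integers > 1 with 4693 not a perfect square). To show equality we compute the minimal polynomial of γ. From γ = √247 + √19: γ^2 = 247 + 2√(4693) + 19 = 266 + 2√(4693), so γ^2 - 266 = 2√(4693); squaring, (γ^2 - 266)^2 = 4·4693, i.e. γ^4 - 532γ^2 + 70756 - 18772 = 0, i.e. γ^4 - 532γ^2 + 51984 = 0. So γ is a root of x^4 - 532x^2 + 51984. This polynomial is irreducible over Q: it has no rational root (each ±√247 ± √19 is irrational), and any factorization into two quadratics over Q would force √(4693) ∈ Q (pairing opposite roots) or √247, √19 ∈ Q (other pairings), all impossible. Hence [Q(γ):Q] = 4 = [Q(√247, √19):Q], so Q(γ) = Q(√247, √19).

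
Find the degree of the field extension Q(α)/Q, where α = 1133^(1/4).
[Q(α):Q] = 4

α is a root of x^4 - 1133. By Eisenstein's criterion at the prime p = 11 (which divides the constant term 1133 but p^2 = 121 does not, since 1133 is squarefree), x^4 - 1133 is irreducible over Q. Hence [Q(α):Q] = 4.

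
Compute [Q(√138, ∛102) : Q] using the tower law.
[Q(√138, ∛102) : Q] = 6

Let L = Q(√138, ∛102). Since Q(√138) ⊂ L and [Q(√138):Q] = 2, the tower law gives 2 | [L:Q]. Likewise Q(∛102) ⊂ L with [Q(∛102):Q] = 3 (because 102 is not a perfect cube), so 3 | [L:Q]. As gcd(2,3) = 1, [L:Q] is divisible by 6. Conversely L is generated over Q by √138 and ∛102, so [L:Q] ≤ 2·3 = 6. Therefore [Q(√138, ∛102) : Q] = 6.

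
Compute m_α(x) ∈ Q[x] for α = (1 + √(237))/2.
m_α(x) = x^2 - x - 59

From 2α - 1 = √(237), squaring gives (2α - 1)^2 = 237, i.e. 4α^2 - 4α + 1 = 237, so α^2 - α + (1 - 237)/4 = 0. Since 237 ≡ 1 (mod 4), (1 - 237)/4 = -59 ∈ Z. The polynomial x^2 - x - 59 has discriminant 1 - 4·(-59) = 237, which is not a perfect square in Q (d = 237 is squarefree and ≠ 1), so x^2 - x - 59 is irreducible over Q. It is the minimal polynomial of α.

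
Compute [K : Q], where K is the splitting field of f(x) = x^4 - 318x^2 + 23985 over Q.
[K : Q] = 4

Solving the quadratic in x^2: x^2 = (318 ± √(318^2 - 4·23985))/2 = (318 ± √5184)/2 = (318 ± 72)/2, giving x^2 = 195 or x^2 = 123. So f(x) = (x^2 - 195)(x^2 - 123) and the roots of f are ±√195, ±√123. Hence the splitting field is K = Q(√195, √123). Since 195 and 123 are distinct squarefree integers > 1, their product 23985 is not a perfect square, so √123 ∉ Q(√195). By the tower law [K:Q] = [Q(√195,√123):Q(√195)] · [Q(√195):Q] = 2 · 2 = 4.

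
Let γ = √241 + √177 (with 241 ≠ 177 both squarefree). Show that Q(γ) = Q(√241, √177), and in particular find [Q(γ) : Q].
[Q(γ) : Q] = 4 (equivalently, Q(γ) = Q(√241, √177))

Obviously Q(γ) ⊆ Q(√241, √177), and [Q(√241, √177):Q] = 4 (since 241, 177 are distinct squarefree integers > 1 with 42657 not a perfect square). To show equality we compute the minimal polynomial of γ. From γ = √241 + √177: γ^2 = 241 + 2√(42657) + 177 = 418 + 2√(42657), so γ^2 - 418 = 2√(42657); squaring, (γ^2 - 418)^2 = 4·42657, i.e. γ^4 - 836γ^2 + 174724 - 170628 = 0, i.e. γ^4 - 836γ^2 + 4096 = 0. So γ is a root of x^4 - 836x^2 + 4096. This polynomial is irreducible over Q: it has no rational root (each ±√241 ± √177 is irrational), and any factorization into two quadratics over Q would force √(42657) ∈ Q (pairing opposite roots) or √241, √177 ∈ Q (other pairings), all impossible. Hence [Q(γ):Q] = 4 = [Q(√241, √177):Q], so Q(γ) = Q(√241, √177).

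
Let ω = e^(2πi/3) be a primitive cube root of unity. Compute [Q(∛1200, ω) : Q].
[Q(∛1200, ω) : Q] = 6

[Q(∛1200):Q] = 3 (min poly x^3 - 1200, irreducible since 1200 is not a perfect cube). [Q(ω):Q] = 2 (min poly x^2 + x + 1). Since Q(∛1200) ⊂ R and ω ∉ R, we have ω ∉ Q(∛1200), so x^2 + x + 1 remains irreducible over Q(∛1200) and [Q(∛1200, ω) : Q(∛1200)] = 2. By the tower law, [Q(∛1200, ω) : Q] = 3 · 2 = 6. (In fact Q(∛1200, ω) is the splitting field of x^3 - 1200 over Q.)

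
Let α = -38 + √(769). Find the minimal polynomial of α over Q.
m_α(x) = x^2 + 76x + 675

From α + 38 = √(769), squaring gives (α + 38)^2 = 769, i.e. α^2 + 76α + 1444 = 769, so α^2 + 76α + 675 = 0. The discriminant of x^2 + 76x + 675 is (76)^2 - 4·(675) = 5776 - 2700 = 3076, and 4·(769) is not a perfect square in Q since 769 is squarefree and ≠ 1. Hence x^2 + 76x + 675 is irreducible over Q and is the minimal polynomial of α.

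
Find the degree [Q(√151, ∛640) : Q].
[Q(√151, ∛640) : Q] = 6

Let L = Q(√151, ∛640). Since Q(√151) ⊂ L and [Q(√151):Q] = 2, the tower law gives 2 | [L:Q]. Likewise Q(∛640) ⊂ L with [Q(∛640):Q] = 3 (because 640 is not a perfect cube), so 3 | [L:Q]. As gcd(2,3) = 1, [L:Q] is divisible by 6. Conversely L is generated over Q by √151 and ∛640, so [L:Q] ≤ 2·3 = 6. Therefore [Q(√151, ∛640) : Q] = 6.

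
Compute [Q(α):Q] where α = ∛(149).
[Q(α):Q] = 3

The minimal polynomial of α is x^3 - 149, irreducible over Q since 149 is not a perfect cube (so x^3 - 149 has no rational root). Hence [Q(α):Q] = deg(m_α) = 3.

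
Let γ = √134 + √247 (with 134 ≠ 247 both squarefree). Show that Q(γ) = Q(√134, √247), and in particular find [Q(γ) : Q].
[Q(γ) : Q] = 4 (equivalently, Q(γ) = Q(√134, √247))

Obviously Q(γ) ⊆ Q(√134, √247), and [Q(√134, √247):Q] = 4 (since 134, 247 are distinct squarefree integers > 1 with 33098 not a perfect square). To show equality we compute the minimal polynomial of γ. From γ = √134 + √247: γ^2 = 134 + 2√(33098) + 247 = 381 + 2√(33098), so γ^2 - 381 = 2√(33098); squaring, (γ^2 - 381)^2 = 4·33098, i.e. γ^4 - 762γ^2 + 145161 - 132392 = 0, i.e. γ^4 - 762γ^2 + 12769 = 0. So γ is a root of x^4 - 762x^2 + 12769. This polynomial is irreducible over Q: it has no rational root (each ±√134 ± √247 is irrational), and any factorization into two quadratics over Q would force √(33098) ∈ Q (pairing opposite roots) or √134, √247 ∈ Q (other pairings), all impossible. Hence [Q(γ):Q] = 4 = [Q(√134, √247):Q], so Q(γ) = Q(√134, √247).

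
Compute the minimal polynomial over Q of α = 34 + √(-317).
m_α(x) = x^2 - 68x + 1473

From α - 34 = √(-317), squaring gives (α - 34)^2 = -317, i.e. α^2 - 68α + 1156 = -317, so α^2 - 68α + 1473 = 0. The discriminant of x^2 - 68x + 1473 is (-68)^2 - 4·(1473) = 4624 - 5892 = -1268, and 4·(-317) is not a perfect square in Q since -317 is squarefree and ≠ 1. Hence x^2 - 68x + 1473 is irreducible over Q and is the minimal polynomial of α.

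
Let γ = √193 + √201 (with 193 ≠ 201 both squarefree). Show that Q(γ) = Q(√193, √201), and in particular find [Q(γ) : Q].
[Q(γ) : Q] = 4 (equivalently, Q(γ) = Q(√193, √201))

Obviously Q(γ) ⊆ Q(√193, √201), and [Q(√193, √201):Q] = 4 (since 193, 201 are distinct squarefree integers > 1 with 38793 not a perfect square). To show equality we compute the minimal polynomial of γ. From γ = √193 + √201: γ^2 = 193 + 2√(38793) + 201 = 394 + 2√(38793), so γ^2 - 394 = 2√(38793); squaring, (γ^2 - 394)^2 = 4·38793, i.e. γ^4 - 788γ^2 + 155236 - 155172 = 0, i.e. γ^4 - 788γ^2 + 64 = 0. So γ is a root of x^4 - 788x^2 + 64. This polynomial is irreducible over Q: it has no rational root (each ±√193 ± √201 is irrational), and any factorization into two quadratics over Q would force √(38793) ∈ Q (pairing opposite roots) or √193, √201 ∈ Q (other pairings), all impossible. Hence [Q(γ):Q] = 4 = [Q(√193, √201):Q], so Q(γ) = Q(√193, √201).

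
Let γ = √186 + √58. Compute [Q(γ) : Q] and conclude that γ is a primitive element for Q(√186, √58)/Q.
[Q(γ) : Q] = 4 (equivalently, Q(γ) = Q(√186, √58))

Obviously Q(γ) ⊆ Q(√186, √58), and [Q(√186, √58):Q] = 4 (since 186, 58 are distinct squarefree integers > 1 with 10788 not a perfect square). To show equality we compute the minimal polynomial of γ. From γ = √186 + √58: γ^2 = 186 + 2√(10788) + 58 = 244 + 2√(10788), so γ^2 - 244 = 2√(10788); squaring, (γ^2 - 244)^2 = 4·10788, i.e. γ^4 - 488γ^2 + 59536 - 43152 = 0, i.e. γ^4 - 488γ^2 + 16384 = 0. So γ is a root of x^4 - 488x^2 + 16384. This polynomial is irreducible over Q: it has no rational root (each ±√186 ± √58 is irrational), and any factorization into two quadratics over Q would force √(10788) ∈ Q (pairing opposite roots) or √186, √58 ∈ Q (other pairings), all impossible. Hence [Q(γ):Q] = 4 = [Q(√186, √58):Q], so Q(γ) = Q(√186, √58).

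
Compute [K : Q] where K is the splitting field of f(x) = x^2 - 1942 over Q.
[K : Q] = 2

f(x) = x^2 - 1942 factors as (x - √1942)(x + √1942). The splitting field is K = Q(√1942). Since 1942 is squarefree and > 1, it is not a perfect square, so x^2 - 1942 is irreducible over Q and [Q(√1942) : Q] = 2. Hence [K : Q] = 2.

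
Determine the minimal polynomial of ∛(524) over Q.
m_α(x) = x^3 - 524

α satisfies α^3 = 524, so x^3 - 524 annihilates α. By the rational root test, a rational root p/q (in lowest terms) of x^3 - 524 would satisfy p^3 = 524 q^3, forcing q = 1 and p^3 = 524; but 524 is not a perfect cube, contradiction. A monic cubic over Q with no rational root is irreducible (any nontrivial factorization would include a linear factor). Hence x^3 - 524 is the minimal polynomial of α, and in particular [Q(α):Q] = 3.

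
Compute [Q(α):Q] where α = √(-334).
[Q(α):Q] = 2

[Q(α):Q] equals the degree of the minimal polynomial of α. Here α^2 = -334 and x^2 + 334 is irreducible (d = -334 is squarefree, ≠ 1, hence not a square), so deg(m_α) = 2. Thus [Q(α):Q] = 2.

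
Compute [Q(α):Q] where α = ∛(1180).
[Q(α):Q] = 3

The minimal polynomial of α is x^3 - 1180, irreducible over Q since 1180 is not a perfect cube (so x^3 - 1180 has no rational root). Hence [Q(α):Q] = deg(m_α) = 3.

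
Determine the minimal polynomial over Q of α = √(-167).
m_α(x) = x^2 + 167

α satisfies α^2 + 167 = 0, so x^2 + 167 annihilates α. Since d = -167 is squarefree and ≠ 1, it is not a perfect square in Q, so x^2 + 167 has no rational root and is therefore irreducible over Q (a degree-2 polynomial over a field is irreducible iff it has no root). Hence m_α(x) = x^2 + 167.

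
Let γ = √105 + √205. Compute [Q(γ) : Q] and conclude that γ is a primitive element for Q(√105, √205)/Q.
[Q(γ) : Q] = 4 (equivalently, Q(γ) = Q(√105, √205))

Obviously Q(γ) ⊆ Q(√105, √205), and [Q(√105, √205):Q] = 4 (since 105, 205 are distinct squarefree integers > 1 with 21525 not a perfect square). To show equality we compute the minimal polynomial of γ. From γ = √105 + √205: γ^2 = 105 + 2√(21525) + 205 = 310 + 2√(21525), so γ^2 - 310 = 2√(21525); squaring, (γ^2 - 310)^2 = 4·21525, i.e. γ^4 - 620γ^2 + 96100 - 86100 = 0, i.e. γ^4 - 620γ^2 + 10000 = 0. So γ is a root of x^4 - 620x^2 + 10000. This polynomial is irreducible over Q: it has no rational root (each ±√105 ± √205 is irrational), and any factorization into two quadratics over Q would force √(21525) ∈ Q (pairing opposite roots) or √105, √205 ∈ Q (other pairings), all impossible. Hence [Q(γ):Q] = 4 = [Q(√105, √205):Q], so Q(γ) = Q(√105, √205).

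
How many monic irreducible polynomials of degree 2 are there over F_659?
There are 216811 monic irreducible polynomials of degree 2 over F_659

Each element of F_{659^2} that lies in no proper subfield is a root of exactly one monic irreducible of degree 2 over F_659, and each such polynomial has 2 distinct roots in F_{659^2}. By Möbius inversion the count is N_659(2) = (1/2) Σ_{d|2} μ(2/d) · 659^d = (1/2)(μ(2)·659^1 + μ(1)·659^2) = 433622/2 = 216811.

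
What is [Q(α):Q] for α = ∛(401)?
[Q(α):Q] = 3

The minimal polynomial of α is x^3 - 401, irreducible over Q since 401 is not a perfect cube (so x^3 - 401 has no rational root). Hence [Q(α):Q] = deg(m_α) = 3.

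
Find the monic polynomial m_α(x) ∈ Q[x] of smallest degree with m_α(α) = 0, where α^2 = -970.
m_α(x) = x^2 + 970

α satisfies α^2 + 970 = 0, so x^2 + 970 annihilates α. Since d = -970 is squarefree and ≠ 1, it is not a perfect square in Q, so x^2 + 970 has no rational root and is therefore irreducible over Q (a degree-2 polynomial over a field is irreducible iff it has no root). Hence m_α(x) = x^2 + 970.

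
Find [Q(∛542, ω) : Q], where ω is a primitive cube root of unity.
[Q(∛542, ω) : Q] = 6

[Q(∛542):Q] = 3 (min poly x^3 - 542, irreducible since 542 is not a perfect cube). [Q(ω):Q] = 2 (min poly x^2 + x + 1). Since Q(∛542) ⊂ R and ω ∉ R, we have ω ∉ Q(∛542), so x^2 + x + 1 remains irreducible over Q(∛542) and [Q(∛542, ω) : Q(∛542)] = 2. By the tower law, [Q(∛542, ω) : Q] = 3 · 2 = 6. (In fact Q(∛542, ω) is the splitting field of x^3 - 542 over Q.)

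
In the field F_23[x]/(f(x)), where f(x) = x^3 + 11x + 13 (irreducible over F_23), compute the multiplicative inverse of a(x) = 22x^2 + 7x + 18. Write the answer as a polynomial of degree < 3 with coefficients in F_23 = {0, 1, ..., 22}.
a(x)^(-1) ≡ 22x^2 + 18x + 5 (mod f(x))

Since f is irreducible over F_23, F_23[x]/(f) is a field and a(x) ≠ 0 has an inverse. Apply the extended Euclidean algorithm to f(x) and a(x) in F_23[x]: f(x) = (22x + 16)·a(x) + (9x + 1);  a(x) = (5x + 13)·(9x + 1) + (5). The last nonzero remainder is the constant 5 = gcd(f, a) in F_23. Back-substituting through the division chain expresses 5 = s(x)·a(x) + t(x)·f(x) with s(x) ≡ 18x^2 + 21x + 2 (mod f), so (18x^2 + 21x + 2)·a(x) ≡ 5 (mod f). Multiplying by 5^(-1) ≡ 14 in F_23 gives a(x)^(-1) ≡ 14·(18x^2 + 21x + 2) ≡ 22x^2 + 18x + 5 (mod f). Check: (22x^2 + 7x + 18)·(22x^2 + 18x + 5) = x^4 + 21x^3 + 11x^2 + 14x + 21 ≡ 1 (mod x^3 + 11x + 13).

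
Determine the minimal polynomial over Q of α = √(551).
m_α(x) = x^2 - 551

α satisfies α^2 - 551 = 0, so x^2 - 551 annihilates α. Since d = 551 is squarefree and ≠ 1, it is not a perfect square in Q, so x^2 - 551 has no rational root and is therefore irreducible over Q (a degree-2 polynomial over a field is irreducible iff it has no root). Hence m_α(x) = x^2 - 551.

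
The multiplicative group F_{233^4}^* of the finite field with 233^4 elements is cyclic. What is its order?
|F_{233^4}^*| = 2947295520

F_{233^4} has 233^4 = 2947295521 elements; its multiplicative group consists of all nonzero elements, so |F_{233^4}^*| = 2947295521 - 1 = 2947295520. (It is cyclic since any finite subgroup of the multiplicative group of a field is cyclic.)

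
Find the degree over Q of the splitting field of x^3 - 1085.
[K : Q] = 6

The roots of x^3 - 1085 are ∛1085, ω∛1085, ω^2∛1085 where ω = e^(2πi/3) is a primitive cube root of unity, so K = Q(∛1085, ω). Now [Q(∛1085):Q] = 3 (since 1085 is not a perfect cube, x^3 - 1085 is irreducible) and [Q(ω):Q] = 2. Both 2 and 3 divide [K:Q], and [K:Q] ≤ 3·2 = 6, so [K:Q] = 6. (Equivalently: Q(∛1085) ⊂ R but ω ∉ R, so [K : Q(∛1085)] = 2.)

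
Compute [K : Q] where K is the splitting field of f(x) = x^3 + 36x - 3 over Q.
[K : Q] = 6

By the rational root test, any rational root of the monic integer polynomial f(x) = x^3 + 36x - 3 must be an integer dividing the constant term -3, i.e. one of ±{1, 3}. Evaluating: f(1) = 34, f(-1) = -40, f(3) = 132, f(-3) = -138; none is 0, so f has no rational root and is therefore irreducible over Q (a cubic with no linear factor over a field is irreducible). For an irreducible cubic, the Galois group is A_3 or S_3 according as the discriminant disc(f) = -4a^3 - 27b^2 = -4·(36)^3 - 27·(-3)^2 = -186867 is or is not a square in Q. Here disc(f) = -186867 is not a perfect square in Q, so the Galois group of f over Q is not contained in A_3 and must be all of S_3. The splitting field has degree |S_3| = 6 over Q, so [K : Q] = 6.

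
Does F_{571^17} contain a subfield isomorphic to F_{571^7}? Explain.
No: F_{571^7} is not a subfield of F_{571^17}

F_{p^m} embeds in F_{p^n} iff m | n. Here 7 ∤ 17 (since 17 = 2·7 + 3 with remainder 3 ≠ 0), so F_{571^7} is not a subfield of F_{571^17}. Equivalently: if it were, the tower law would give 7 = [F_{571^7}:F_571] dividing [F_{571^17}:F_571] = 17, contradiction.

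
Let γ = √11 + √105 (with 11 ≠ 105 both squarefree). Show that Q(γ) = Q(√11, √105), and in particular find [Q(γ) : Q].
[Q(γ) : Q] = 4 (equivalently, Q(γ) = Q(√11, √105))

Obviously Q(γ) ⊆ Q(√11, √105), and [Q(√11, √105):Q] = 4 (since 11, 105 are distinct squarefree integers > 1 with 1155 not a perfect square). To show equality we compute the minimal polynomial of γ. From γ = √11 + √105: γ^2 = 11 + 2√(1155) + 105 = 116 + 2√(1155), so γ^2 - 116 = 2√(1155); squaring, (γ^2 - 116)^2 = 4·1155, i.e. γ^4 - 232γ^2 + 13456 - 4620 = 0, i.e. γ^4 - 232γ^2 + 8836 = 0. So γ is a root of x^4 - 232x^2 + 8836. This polynomial is irreducible over Q: it has no rational root (each ±√11 ± √105 is irrational), and any factorization into two quadratics over Q would force √(1155) ∈ Q (pairing opposite roots) or √11, √105 ∈ Q (other pairings), all impossible. Hence [Q(γ):Q] = 4 = [Q(√11, √105):Q], so Q(γ) = Q(√11, √105).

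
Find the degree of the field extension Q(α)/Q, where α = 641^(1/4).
[Q(α):Q] = 4

α is a root of x^4 - 641. By Eisenstein's criterion at the prime p = 641 (which divides the constant term 641 but p^2 = 410881 does not, since 641 is squarefree), x^4 - 641 is irreducible over Q. Hence [Q(α):Q] = 4.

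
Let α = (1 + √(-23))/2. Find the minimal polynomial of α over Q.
m_α(x) = x^2 - x + 6

From 2α - 1 = √(-23), squaring gives (2α - 1)^2 = -23, i.e. 4α^2 - 4α + 1 = -23, so α^2 - α + (1 + 23)/4 = 0. Since -23 ≡ 1 (mod 4), (1 + 23)/4 = 6 ∈ Z. The polynomial x^2 - x + 6 has discriminant 1 - 4·(6) = -23, which is not a perfect square in Q (d = -23 is squarefree and ≠ 1), so x^2 - x + 6 is irreducible over Q. It is the minimal polynomial of α.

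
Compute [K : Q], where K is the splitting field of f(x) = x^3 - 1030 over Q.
[K : Q] = 6

The roots of x^3 - 1030 are ∛1030, ω∛1030, ω^2∛1030 where ω = e^(2πi/3) is a primitive cube root of unity, so K = Q(∛1030, ω). Now [Q(∛1030):Q] = 3 (since 1030 is not a perfect cube, x^3 - 1030 is irreducible) and [Q(ω):Q] = 2. Both 2 and 3 divide [K:Q], and [K:Q] ≤ 3·2 = 6, so [K:Q] = 6. (Equivalently: Q(∛1030) ⊂ R but ω ∉ R, so [K : Q(∛1030)] = 2.)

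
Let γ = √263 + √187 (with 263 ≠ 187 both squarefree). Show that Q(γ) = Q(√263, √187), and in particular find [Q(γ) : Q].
[Q(γ) : Q] = 4 (equivalently, Q(γ) = Q(√263, √187))

Obviously Q(γ) ⊆ Q(√263, √187), and [Q(√263, √187):Q] = 4 (since 263, 187 are distinct squarefree integers > 1 with 49181 not a perfect square). To show equality we compute the minimal polynomial of γ. From γ = √263 + √187: γ^2 = 263 + 2√(49181) + 187 = 450 + 2√(49181), so γ^2 - 450 = 2√(49181); squaring, (γ^2 - 450)^2 = 4·49181, i.e. γ^4 - 900γ^2 + 202500 - 196724 = 0, i.e. γ^4 - 900γ^2 + 5776 = 0. So γ is a root of x^4 - 900x^2 + 5776. This polynomial is irreducible over Q: it has no rational root (each ±√263 ± √187 is irrational), and any factorization into two quadratics over Q would force √(49181) ∈ Q (pairing opposite roots) or √263, √187 ∈ Q (other pairings), all impossible. Hence [Q(γ):Q] = 4 = [Q(√263, √187):Q], so Q(γ) = Q(√263, √187).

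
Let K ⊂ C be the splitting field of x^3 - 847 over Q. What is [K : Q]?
[K : Q] = 6

The roots of x^3 - 847 are ∛847, ω∛847, ω^2∛847 where ω = e^(2πi/3) is a primitive cube root of unity, so K = Q(∛847, ω). Now [Q(∛847):Q] = 3 (since 847 is not a perfect cube, x^3 - 847 is irreducible) and [Q(ω):Q] = 2. Both 2 and 3 divide [K:Q], and [K:Q] ≤ 3·2 = 6, so [K:Q] = 6. (Equivalently: Q(∛847) ⊂ R but ω ∉ R, so [K : Q(∛847)] = 2.)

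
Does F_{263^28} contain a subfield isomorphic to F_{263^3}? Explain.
No: F_{263^3} is not a subfield of F_{263^28}

F_{p^m} embeds in F_{p^n} iff m | n. Here 3 ∤ 28 (since 28 = 9·3 + 1 with remainder 1 ≠ 0), so F_{263^3} is not a subfield of F_{263^28}. Equivalently: if it were, the tower law would give 3 = [F_{263^3}:F_263] dividing [F_{263^28}:F_263] = 28, contradiction.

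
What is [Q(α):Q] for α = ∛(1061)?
[Q(α):Q] = 3

The minimal polynomial of α is x^3 - 1061, irreducible over Q since 1061 is not a perfect cube (so x^3 - 1061 has no rational root). Hence [Q(α):Q] = deg(m_α) = 3.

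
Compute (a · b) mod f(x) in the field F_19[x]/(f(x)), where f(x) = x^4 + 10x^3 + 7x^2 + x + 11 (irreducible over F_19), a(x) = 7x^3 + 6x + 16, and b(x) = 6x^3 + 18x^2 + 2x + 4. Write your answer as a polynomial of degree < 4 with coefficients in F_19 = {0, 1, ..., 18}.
a · b ≡ 7x^3 + 13x^2 + 5x + 10 (mod f(x))

Multiply in F_19[x]: a(x)·b(x) = (7x^3 + 6x + 16)·(6x^3 + 18x^2 + 2x + 4) = 4x^6 + 12x^5 + 12x^4 + 4x^3 + 15x^2 + 18x + 7. This has degree ≥ 4, so divide by f(x) over F_19: 4x^6 + 12x^5 + 12x^4 + 4x^3 + 15x^2 + 18x + 7 = (4x^2 + 10x + 17)·(x^4 + 10x^3 + 7x^2 + x + 11) + (7x^3 + 13x^2 + 5x + 10). Hence a·b ≡ 7x^3 + 13x^2 + 5x + 10 (mod f). (F_19[x]/(f) is a field with 19^4 = 130321 elements since f is irreducible of degree 4.)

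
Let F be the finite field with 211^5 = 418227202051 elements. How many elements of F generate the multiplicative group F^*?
There are φ(418227202050) = 95524224000 primitive elements

F_q^* is cyclic of order q - 1 = 418227202050. A cyclic group of order m has exactly φ(m) generators. Here m = 418227202050 = 2 · 3 · 5^2 · 7 · 1361 · 292661, so the number of primitive elements is φ(418227202050) = 95524224000.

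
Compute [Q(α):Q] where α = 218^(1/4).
[Q(α):Q] = 4

α is a root of x^4 - 218. By Eisenstein's criterion at the prime p = 2 (which divides the constant term 218 but p^2 = 4 does not, since 218 is squarefree), x^4 - 218 is irreducible over Q. Hence [Q(α):Q] = 4.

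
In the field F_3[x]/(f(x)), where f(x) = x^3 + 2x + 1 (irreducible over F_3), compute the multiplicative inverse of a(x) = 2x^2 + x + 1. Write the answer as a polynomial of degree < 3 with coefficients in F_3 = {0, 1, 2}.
a(x)^(-1) ≡ x^2 + x + 1 (mod f(x))

Since f is irreducible over F_3, F_3[x]/(f) is a field and a(x) ≠ 0 has an inverse. Apply the extended Euclidean algorithm to f(x) and a(x) in F_3[x]: f(x) = (2x + 2)·a(x) + (x + 2);  a(x) = (2x)·(x + 2) + (1). The last nonzero remainder is the constant 1 = gcd(f, a) in F_3. Back-substituting through the division chain expresses 1 = s(x)·a(x) + t(x)·f(x) with s(x) ≡ x^2 + x + 1 (mod f), so a(x)^(-1) ≡ s(x) = x^2 + x + 1 (mod f). Check: (2x^2 + x + 1)·(x^2 + x + 1) = 2x^4 + x^2 + 2x + 1 ≡ 1 (mod x^3 + 2x + 1).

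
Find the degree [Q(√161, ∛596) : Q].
[Q(√161, ∛596) : Q] = 6

Let L = Q(√161, ∛596). Since Q(√161) ⊂ L and [Q(√161):Q] = 2, the tower law gives 2 | [L:Q]. Likewise Q(∛596) ⊂ L with [Q(∛596):Q] = 3 (because 596 is not a perfect cube), so 3 | [L:Q]. As gcd(2,3) = 1, [L:Q] is divisible by 6. Conversely L is generated over Q by √161 and ∛596, so [L:Q] ≤ 2·3 = 6. Therefore [Q(√161, ∛596) : Q] = 6.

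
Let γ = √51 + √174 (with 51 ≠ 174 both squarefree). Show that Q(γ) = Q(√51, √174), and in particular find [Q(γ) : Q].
[Q(γ) : Q] = 4 (equivalently, Q(γ) = Q(√51, √174))

Obviously Q(γ) ⊆ Q(√51, √174), and [Q(√51, √174):Q] = 4 (since 51, 174 are distinct squarefree integers > 1 with 8874 not a perfect square). To show equality we compute the minimal polynomial of γ. From γ = √51 + √174: γ^2 = 51 + 2√(8874) + 174 = 225 + 2√(8874), so γ^2 - 225 = 2√(8874); squaring, (γ^2 - 225)^2 = 4·8874, i.e. γ^4 - 450γ^2 + 50625 - 35496 = 0, i.e. γ^4 - 450γ^2 + 15129 = 0. So γ is a root of x^4 - 450x^2 + 15129. This polynomial is irreducible over Q: it has no rational root (each ±√51 ± √174 is irrational), and any factorization into two quadratics over Q would force √(8874) ∈ Q (pairing opposite roots) or √51, √174 ∈ Q (other pairings), all impossible. Hence [Q(γ):Q] = 4 = [Q(√51, √174):Q], so Q(γ) = Q(√51, √174).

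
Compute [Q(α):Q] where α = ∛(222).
[Q(α):Q] = 3

The minimal polynomial of α is x^3 - 222, irreducible over Q since 222 is not a perfect cube (so x^3 - 222 has no rational root). Hence [Q(α):Q] = deg(m_α) = 3.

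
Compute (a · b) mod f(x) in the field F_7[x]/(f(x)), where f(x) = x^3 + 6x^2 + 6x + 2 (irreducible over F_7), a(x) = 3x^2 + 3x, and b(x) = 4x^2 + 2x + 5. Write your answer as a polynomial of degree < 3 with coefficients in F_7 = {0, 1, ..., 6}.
a · b ≡ 3 (mod f(x))

Multiply in F_7[x]: a(x)·b(x) = (3x^2 + 3x)·(4x^2 + 2x + 5) = 5x^4 + 4x^3 + x. This has degree ≥ 3, so divide by f(x) over F_7: 5x^4 + 4x^3 + x = (5x + 2)·(x^3 + 6x^2 + 6x + 2) + (3). Hence a·b ≡ 3 (mod f). (F_7[x]/(f) is a field with 7^3 = 343 elements since f is irreducible of degree 3.)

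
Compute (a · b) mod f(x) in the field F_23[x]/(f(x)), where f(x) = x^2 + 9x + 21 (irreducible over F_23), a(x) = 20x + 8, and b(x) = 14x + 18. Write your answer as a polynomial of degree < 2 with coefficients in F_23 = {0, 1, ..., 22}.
a · b ≡ 22x + 14 (mod f(x))

Multiply in F_23[x]: a(x)·b(x) = (20x + 8)·(14x + 18) = 4x^2 + 12x + 6. This has degree ≥ 2, so divide by f(x) over F_23: 4x^2 + 12x + 6 = (4)·(x^2 + 9x + 21) + (22x + 14). Hence a·b ≡ 22x + 14 (mod f). (F_23[x]/(f) is a field with 23^2 = 529 elements since f is irreducible of degree 2.)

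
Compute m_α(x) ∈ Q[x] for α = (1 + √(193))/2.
m_α(x) = x^2 - x - 48

From 2α - 1 = √(193), squaring gives (2α - 1)^2 = 193, i.e. 4α^2 - 4α + 1 = 193, so α^2 - α + (1 - 193)/4 = 0. Since 193 ≡ 1 (mod 4), (1 - 193)/4 = -48 ∈ Z. The polynomial x^2 - x - 48 has discriminant 1 - 4·(-48) = 193, which is not a perfect square in Q (d = 193 is squarefree and ≠ 1), so x^2 - x - 48 is irreducible over Q. It is the minimal polynomial of α.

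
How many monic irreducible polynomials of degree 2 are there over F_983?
There are 482653 monic irreducible polynomials of degree 2 over F_983

Each element of F_{983^2} that lies in no proper subfield is a root of exactly one monic irreducible of degree 2 over F_983, and each such polynomial has 2 distinct roots in F_{983^2}. By Möbius inversion the count is N_983(2) = (1/2) Σ_{d|2} μ(2/d) · 983^d = (1/2)(μ(2)·983^1 + μ(1)·983^2) = 965306/2 = 482653.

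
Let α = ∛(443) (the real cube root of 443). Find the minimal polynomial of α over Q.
m_α(x) = x^3 - 443

α satisfies α^3 = 443, so x^3 - 443 annihilates α. By the rational root test, a rational root p/q (in lowest terms) of x^3 - 443 would satisfy p^3 = 443 q^3, forcing q = 1 and p^3 = 443; but 443 is not a perfect cube, contradiction. A monic cubic over Q with no rational root is irreducible (any nontrivial factorization would include a linear factor). Hence x^3 - 443 is the minimal polynomial of α, and in particular [Q(α):Q] = 3.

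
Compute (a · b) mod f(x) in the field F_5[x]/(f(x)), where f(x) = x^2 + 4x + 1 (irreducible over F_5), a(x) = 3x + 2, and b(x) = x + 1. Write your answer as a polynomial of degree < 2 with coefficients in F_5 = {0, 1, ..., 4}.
a · b ≡ 3x + 4 (mod f(x))

Multiply in F_5[x]: a(x)·b(x) = (3x + 2)·(x + 1) = 3x^2 + 2. This has degree ≥ 2, so divide by f(x) over F_5: 3x^2 + 2 = (3)·(x^2 + 4x + 1) + (3x + 4). Hence a·b ≡ 3x + 4 (mod f). (F_5[x]/(f) is a field with 5^2 = 25 elements since f is irreducible of degree 2.)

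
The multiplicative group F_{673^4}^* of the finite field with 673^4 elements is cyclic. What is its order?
|F_{673^4}^*| = 205144679040

F_{673^4} has 673^4 = 205144679041 elements; its multiplicative group consists of all nonzero elements, so |F_{673^4}^*| = 205144679041 - 1 = 205144679040. (It is cyclic since any finite subgroup of the multiplicative group of a field is cyclic.)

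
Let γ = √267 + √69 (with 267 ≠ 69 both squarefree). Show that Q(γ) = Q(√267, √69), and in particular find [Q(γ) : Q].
[Q(γ) : Q] = 4 (equivalently, Q(γ) = Q(√267, √69))

Obviously Q(γ) ⊆ Q(√267, √69), and [Q(√267, √69):Q] = 4 (since 267, 69 are distinct squarefree integers > 1 with 18423 not a perfect square). To show equality we compute the minimal polynomial of γ. From γ = √267 + √69: γ^2 = 267 + 2√(18423) + 69 = 336 + 2√(18423), so γ^2 - 336 = 2√(18423); squaring, (γ^2 - 336)^2 = 4·18423, i.e. γ^4 - 672γ^2 + 112896 - 73692 = 0, i.e. γ^4 - 672γ^2 + 39204 = 0. So γ is a root of x^4 - 672x^2 + 39204. This polynomial is irreducible over Q: it has no rational root (each ±√267 ± √69 is irrational), and any factorization into two quadratics over Q would force √(18423) ∈ Q (pairing opposite roots) or √267, √69 ∈ Q (other pairings), all impossible. Hence [Q(γ):Q] = 4 = [Q(√267, √69):Q], so Q(γ) = Q(√267, √69).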